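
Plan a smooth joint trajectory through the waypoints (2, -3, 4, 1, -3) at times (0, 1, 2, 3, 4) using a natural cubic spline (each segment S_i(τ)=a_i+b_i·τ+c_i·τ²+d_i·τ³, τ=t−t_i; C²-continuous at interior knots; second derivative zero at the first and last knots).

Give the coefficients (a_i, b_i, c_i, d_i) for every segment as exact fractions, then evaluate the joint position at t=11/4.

  seg 0: a=2 b=-499/56 c=0 d=219/56
  seg 1: a=-3 b=79/28 c=657/56 d=-423/56
  seg 2: a=4 b=29/8 c=-153/14 d=241/56
  seg 3: a=1 b=-149/28 c=111/56 d=-37/56
S(11/4) = 8555/3584

Δ: Δ0=-5, Δ1=7, Δ2=-3, Δ3=-4
row 1: diag=4, rhs=72; c'=1/4, d'=18
row 2: denom=4−1·1/4=15/4; d'=(-60−1·18)/(15/4)=-104/5
row 3: denom=4−1·4/15=56/15; d'=(-6−1·-104/5)/(56/15)=111/28
back: M3=111/28
back: M2=-104/5−4/15·111/28=-153/7
back: M1=18−1/4·-153/7=657/28
M: M0=0, M1=657/28, M2=-153/7, M3=111/28, M4=0
seg 0: a=2, c=M0/2=0, d=(M1−M0)/(6·1)=219/56, b=Δ0−h0·(2M0+M1)/6=-499/56
seg 1: a=-3, c=M1/2=657/56, d=(M2−M1)/(6·1)=-423/56, b=Δ1−h1·(2M1+M2)/6=79/28
seg 2: a=4, c=M2/2=-153/14, d=(M3−M2)/(6·1)=241/56, b=Δ2−h2·(2M2+M3)/6=29/8
seg 3: a=1, c=M3/2=111/56, d=(M4−M3)/(6·1)=-37/56, b=Δ3−h3·(2M3+M4)/6=-149/28
t_q=11/4 → seg 2, τ=3/4; S=4+29/8·τ+-153/14·τ²+241/56·τ³=8555/3584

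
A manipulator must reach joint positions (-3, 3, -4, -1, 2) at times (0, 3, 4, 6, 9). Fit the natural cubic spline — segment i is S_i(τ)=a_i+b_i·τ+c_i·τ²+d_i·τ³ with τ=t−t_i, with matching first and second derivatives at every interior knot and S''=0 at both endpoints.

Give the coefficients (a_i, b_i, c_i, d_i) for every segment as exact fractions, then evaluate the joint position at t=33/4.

  seg 0: a=-3 b=441/73 c=0 d=-295/657
  seg 1: a=3 b=-444/73 c=-295/73 d=228/73
  seg 2: a=-4 b=-350/73 c=389/73 d=-637/584
  seg 3: a=-1 b=501/146 c=-355/292 d=355/2628
S(33/4) = 39335/18688

Δ: Δ0=2, Δ1=-7, Δ2=3/2, Δ3=1
row 1: diag=8, rhs=-54; c'=1/8, d'=-27/4
row 2: denom=6−1·1/8=47/8; d'=(51−1·-27/4)/(47/8)=462/47
row 3: denom=10−2·16/47=438/47; d'=(-3−2·462/47)/(438/47)=-355/146
back: M3=-355/146
back: M2=462/47−16/47·-355/146=778/73
back: M1=-27/4−1/8·778/73=-590/73
M: M0=0, M1=-590/73, M2=778/73, M3=-355/146, M4=0
seg 0: a=-3, c=M0/2=0, d=(M1−M0)/(6·3)=-295/657, b=Δ0−h0·(2M0+M1)/6=441/73
seg 1: a=3, c=M1/2=-295/73, d=(M2−M1)/(6·1)=228/73, b=Δ1−h1·(2M1+M2)/6=-444/73
seg 2: a=-4, c=M2/2=389/73, d=(M3−M2)/(6·2)=-637/584, b=Δ2−h2·(2M2+M3)/6=-350/73
seg 3: a=-1, c=M3/2=-355/292, d=(M4−M3)/(6·3)=355/2628, b=Δ3−h3·(2M3+M4)/6=501/146
t_q=33/4 → seg 3, τ=9/4; S=-1+501/146·τ+-355/292·τ²+355/2628·τ³=39335/18688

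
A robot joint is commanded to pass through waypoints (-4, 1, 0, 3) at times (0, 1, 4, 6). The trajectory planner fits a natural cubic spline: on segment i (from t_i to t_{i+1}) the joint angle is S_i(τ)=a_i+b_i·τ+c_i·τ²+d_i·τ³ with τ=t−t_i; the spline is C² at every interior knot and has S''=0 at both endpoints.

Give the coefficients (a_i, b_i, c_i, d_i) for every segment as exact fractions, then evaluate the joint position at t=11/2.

  seg 0: a=-4 b=2483/426 c=0 d=-353/426
  seg 1: a=1 b=712/213 c=-353/142 d=179/426
  seg 2: a=0 b=-97/426 c=92/71 d=-46/213
S(11/2) = 131/71

Δ: Δ0=5, Δ1=-1/3, Δ2=3/2
row 1: diag=8, rhs=-32; c'=3/8, d'=-4
row 2: denom=10−3·3/8=71/8; d'=(11−3·-4)/(71/8)=184/71
back: M2=184/71
back: M1=-4−3/8·184/71=-353/71
M: M0=0, M1=-353/71, M2=184/71, M3=0
seg 0: a=-4, c=M0/2=0, d=(M1−M0)/(6·1)=-353/426, b=Δ0−h0·(2M0+M1)/6=2483/426
seg 1: a=1, c=M1/2=-353/142, d=(M2−M1)/(6·3)=179/426, b=Δ1−h1·(2M1+M2)/6=712/213
seg 2: a=0, c=M2/2=92/71, d=(M3−M2)/(6·2)=-46/213, b=Δ2−h2·(2M2+M3)/6=-97/426
t_q=11/2 → seg 2, τ=3/2; S=0+-97/426·τ+92/71·τ²+-46/213·τ³=131/71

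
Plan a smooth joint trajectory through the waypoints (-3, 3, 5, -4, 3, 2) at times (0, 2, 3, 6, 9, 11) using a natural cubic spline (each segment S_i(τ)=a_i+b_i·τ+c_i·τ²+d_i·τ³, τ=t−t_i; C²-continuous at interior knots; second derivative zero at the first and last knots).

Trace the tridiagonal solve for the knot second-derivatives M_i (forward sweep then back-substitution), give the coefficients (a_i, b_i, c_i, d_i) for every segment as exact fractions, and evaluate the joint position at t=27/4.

  seg 0: a=-3 b=14146/4677 c=0 d=-115/18708
  seg 1: a=3 b=13801/4677 c=-115/3118 d=-8549/9354
  seg 2: a=5 b=1265/9354 c=-4332/1559 d=48649/84186
  seg 3: a=-4 b=-4370/4677 c=22657/9354 d=-37405/84186
  seg 4: a=3 b=14987/9354 c=-2458/1559 d=1229/4677
S(27/4) = -703569/199552

Δ: Δ0=3, Δ1=2, Δ2=-3, Δ3=7/3, Δ4=-1/2
row 1: diag=6, rhs=-6; c'=1/6, d'=-1
row 2: denom=8−1·1/6=47/6; d'=(-30−1·-1)/(47/6)=-174/47
row 3: denom=12−3·18/47=510/47; d'=(32−3·-174/47)/(510/47)=1013/255
row 4: denom=10−3·47/170=1559/170; d'=(-17−3·1013/255)/(1559/170)=-4916/1559
back: M4=-4916/1559
back: M3=1013/255−47/170·-4916/1559=22657/4677
back: M2=-174/47−18/47·22657/4677=-8664/1559
back: M1=-1−1/6·-8664/1559=-115/1559
M: M0=0, M1=-115/1559, M2=-8664/1559, M3=22657/4677, M4=-4916/1559, M5=0
seg 0: a=-3, c=M0/2=0, d=(M1−M0)/(6·2)=-115/18708, b=Δ0−h0·(2M0+M1)/6=14146/4677
seg 1: a=3, c=M1/2=-115/3118, d=(M2−M1)/(6·1)=-8549/9354, b=Δ1−h1·(2M1+M2)/6=13801/4677
seg 2: a=5, c=M2/2=-4332/1559, d=(M3−M2)/(6·3)=48649/84186, b=Δ2−h2·(2M2+M3)/6=1265/9354
seg 3: a=-4, c=M3/2=22657/9354, d=(M4−M3)/(6·3)=-37405/84186, b=Δ3−h3·(2M3+M4)/6=-4370/4677
seg 4: a=3, c=M4/2=-2458/1559, d=(M5−M4)/(6·2)=1229/4677, b=Δ4−h4·(2M4+M5)/6=14987/9354
t_q=27/4 → seg 3, τ=3/4; S=-4+-4370/4677·τ+22657/9354·τ²+-37405/84186·τ³=-703569/199552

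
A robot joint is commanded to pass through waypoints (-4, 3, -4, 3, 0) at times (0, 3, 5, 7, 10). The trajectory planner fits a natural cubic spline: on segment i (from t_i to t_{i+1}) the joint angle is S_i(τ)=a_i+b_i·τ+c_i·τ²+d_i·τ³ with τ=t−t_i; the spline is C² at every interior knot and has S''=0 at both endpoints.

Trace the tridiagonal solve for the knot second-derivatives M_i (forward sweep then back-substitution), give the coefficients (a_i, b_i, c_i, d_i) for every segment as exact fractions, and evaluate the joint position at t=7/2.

  seg 0: a=-4 b=871/180 c=0 d=-451/1620
  seg 1: a=3 b=-241/90 c=-451/180 d=377/360
  seg 2: a=-4 b=-2/15 c=34/9 d=-353/360
  seg 3: a=3 b=289/90 c=-379/180 d=379/1620
S(7/2) = 373/320

Δ: Δ0=7/3, Δ1=-7/2, Δ2=7/2, Δ3=-1
row 1: diag=10, rhs=-35; c'=1/5, d'=-7/2
row 2: denom=8−2·1/5=38/5; d'=(42−2·-7/2)/(38/5)=245/38
row 3: denom=10−2·5/19=180/19; d'=(-27−2·245/38)/(180/19)=-379/90
back: M3=-379/90
back: M2=245/38−5/19·-379/90=68/9
back: M1=-7/2−1/5·68/9=-451/90
M: M0=0, M1=-451/90, M2=68/9, M3=-379/90, M4=0
seg 0: a=-4, c=M0/2=0, d=(M1−M0)/(6·3)=-451/1620, b=Δ0−h0·(2M0+M1)/6=871/180
seg 1: a=3, c=M1/2=-451/180, d=(M2−M1)/(6·2)=377/360, b=Δ1−h1·(2M1+M2)/6=-241/90
seg 2: a=-4, c=M2/2=34/9, d=(M3−M2)/(6·2)=-353/360, b=Δ2−h2·(2M2+M3)/6=-2/15
seg 3: a=3, c=M3/2=-379/180, d=(M4−M3)/(6·3)=379/1620, b=Δ3−h3·(2M3+M4)/6=289/90
t_q=7/2 → seg 1, τ=1/2; S=3+-241/90·τ+-451/180·τ²+377/360·τ³=373/320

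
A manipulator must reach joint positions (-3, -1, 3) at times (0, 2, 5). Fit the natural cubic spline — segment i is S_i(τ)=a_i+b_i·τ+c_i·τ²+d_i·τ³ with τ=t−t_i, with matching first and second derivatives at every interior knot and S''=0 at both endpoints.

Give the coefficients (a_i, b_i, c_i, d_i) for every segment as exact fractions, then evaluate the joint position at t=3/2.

  seg 0: a=-3 b=14/15 c=0 d=1/60
  seg 1: a=-1 b=17/15 c=1/10 d=-1/90
S(3/2) = -247/160

Δ: Δ0=1, Δ1=4/3
row 1: diag=10, rhs=2; c'=3/10, d'=1/5
back: M1=1/5
M: M0=0, M1=1/5, M2=0
seg 0: a=-3, c=M0/2=0, d=(M1−M0)/(6·2)=1/60, b=Δ0−h0·(2M0+M1)/6=14/15
seg 1: a=-1, c=M1/2=1/10, d=(M2−M1)/(6·3)=-1/90, b=Δ1−h1·(2M1+M2)/6=17/15
t_q=3/2 → seg 0, τ=3/2; S=-3+14/15·τ+0·τ²+1/60·τ³=-247/160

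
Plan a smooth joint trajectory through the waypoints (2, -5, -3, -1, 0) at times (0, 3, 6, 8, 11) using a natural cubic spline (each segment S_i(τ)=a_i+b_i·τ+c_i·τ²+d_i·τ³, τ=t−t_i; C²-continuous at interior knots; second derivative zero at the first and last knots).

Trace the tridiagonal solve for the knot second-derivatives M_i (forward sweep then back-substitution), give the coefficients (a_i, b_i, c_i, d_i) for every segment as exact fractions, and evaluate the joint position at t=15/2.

Δ: Δ0=-7/3, Δ1=2/3, Δ2=1, Δ3=1/3
row 1: diag=12, rhs=18; c'=1/4, d'=3/2
row 2: denom=10−3·1/4=37/4; d'=(2−3·3/2)/(37/4)=-10/37
row 3: denom=10−2·8/37=354/37; d'=(-4−2·-10/37)/(354/37)=-64/177
back: M3=-64/177
back: M2=-10/37−8/37·-64/177=-34/177
back: M1=3/2−1/4·-34/177=274/177
M: M0=0, M1=274/177, M2=-34/177, M3=-64/177, M4=0
seg 0: a=2, c=M0/2=0, d=(M1−M0)/(6·3)=137/1593, b=Δ0−h0·(2M0+M1)/6=-550/177
seg 1: a=-5, c=M1/2=137/177, d=(M2−M1)/(6·3)=-154/1593, b=Δ1−h1·(2M1+M2)/6=-139/177
seg 2: a=-3, c=M2/2=-17/177, d=(M3−M2)/(6·2)=-5/354, b=Δ2−h2·(2M2+M3)/6=221/177
seg 3: a=-1, c=M3/2=-32/177, d=(M4−M3)/(6·3)=32/1593, b=Δ3−h3·(2M3+M4)/6=41/59
t_q=15/2 → seg 2, τ=3/2; S=-3+221/177·τ+-17/177·τ²+-5/354·τ³=-1313/944

  seg 0: a=2 b=-550/177 c=0 d=137/1593
  seg 1: a=-5 b=-139/177 c=137/177 d=-154/1593
  seg 2: a=-3 b=221/177 c=-17/177 d=-5/354
  seg 3: a=-1 b=41/59 c=-32/177 d=32/1593
S(15/2) = -1313/944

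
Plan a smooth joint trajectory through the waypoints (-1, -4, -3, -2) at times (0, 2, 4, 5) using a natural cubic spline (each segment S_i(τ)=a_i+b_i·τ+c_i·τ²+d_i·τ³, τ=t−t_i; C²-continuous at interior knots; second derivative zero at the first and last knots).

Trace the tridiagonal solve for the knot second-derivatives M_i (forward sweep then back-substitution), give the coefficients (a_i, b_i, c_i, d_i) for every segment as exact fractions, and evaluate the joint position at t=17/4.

  seg 0: a=-1 b=-2 c=0 d=1/8
  seg 1: a=-4 b=-1/2 c=3/4 d=-1/8
  seg 2: a=-3 b=1 c=0 d=0
S(17/4) = -11/4

Δ: Δ0=-3/2, Δ1=1/2, Δ2=1
row 1: diag=8, rhs=12; c'=1/4, d'=3/2
row 2: denom=6−2·1/4=11/2; d'=(3−2·3/2)/(11/2)=0
back: M2=0
back: M1=3/2−1/4·0=3/2
M: M0=0, M1=3/2, M2=0, M3=0
seg 0: a=-1, c=M0/2=0, d=(M1−M0)/(6·2)=1/8, b=Δ0−h0·(2M0+M1)/6=-2
seg 1: a=-4, c=M1/2=3/4, d=(M2−M1)/(6·2)=-1/8, b=Δ1−h1·(2M1+M2)/6=-1/2
seg 2: a=-3, c=M2/2=0, d=(M3−M2)/(6·1)=0, b=Δ2−h2·(2M2+M3)/6=1
t_q=17/4 → seg 2, τ=1/4; S=-3+1·τ+0·τ²+0·τ³=-11/4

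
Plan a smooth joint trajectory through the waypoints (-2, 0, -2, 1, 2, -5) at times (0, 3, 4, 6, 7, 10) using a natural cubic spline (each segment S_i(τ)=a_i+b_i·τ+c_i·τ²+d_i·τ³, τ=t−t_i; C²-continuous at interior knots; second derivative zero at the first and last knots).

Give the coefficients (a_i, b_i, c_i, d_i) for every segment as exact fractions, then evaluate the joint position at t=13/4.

  seg 0: a=-2 b=2533/1302 c=0 d=-185/1302
  seg 1: a=0 b=-1231/651 c=-555/434 d=1523/1302
  seg 2: a=-2 b=-1223/1302 c=484/217 d=-47/93
  seg 3: a=1 b=2497/1302 c=-174/217 d=-151/1302
  seg 4: a=2 b=-22/651 c=-499/434 d=499/3906
S(13/4) = -14843/27776

Δ: Δ0=2/3, Δ1=-2, Δ2=3/2, Δ3=1, Δ4=-7/3
row 1: diag=8, rhs=-16; c'=1/8, d'=-2
row 2: denom=6−1·1/8=47/8; d'=(21−1·-2)/(47/8)=184/47
row 3: denom=6−2·16/47=250/47; d'=(-3−2·184/47)/(250/47)=-509/250
row 4: denom=8−1·47/250=1953/250; d'=(-20−1·-509/250)/(1953/250)=-499/217
back: M4=-499/217
back: M3=-509/250−47/250·-499/217=-348/217
back: M2=184/47−16/47·-348/217=968/217
back: M1=-2−1/8·968/217=-555/217
M: M0=0, M1=-555/217, M2=968/217, M3=-348/217, M4=-499/217, M5=0
seg 0: a=-2, c=M0/2=0, d=(M1−M0)/(6·3)=-185/1302, b=Δ0−h0·(2M0+M1)/6=2533/1302
seg 1: a=0, c=M1/2=-555/434, d=(M2−M1)/(6·1)=1523/1302, b=Δ1−h1·(2M1+M2)/6=-1231/651
seg 2: a=-2, c=M2/2=484/217, d=(M3−M2)/(6·2)=-47/93, b=Δ2−h2·(2M2+M3)/6=-1223/1302
seg 3: a=1, c=M3/2=-174/217, d=(M4−M3)/(6·1)=-151/1302, b=Δ3−h3·(2M3+M4)/6=2497/1302
seg 4: a=2, c=M4/2=-499/434, d=(M5−M4)/(6·3)=499/3906, b=Δ4−h4·(2M4+M5)/6=-22/651
t_q=13/4 → seg 1, τ=1/4; S=0+-1231/651·τ+-555/434·τ²+1523/1302·τ³=-14843/27776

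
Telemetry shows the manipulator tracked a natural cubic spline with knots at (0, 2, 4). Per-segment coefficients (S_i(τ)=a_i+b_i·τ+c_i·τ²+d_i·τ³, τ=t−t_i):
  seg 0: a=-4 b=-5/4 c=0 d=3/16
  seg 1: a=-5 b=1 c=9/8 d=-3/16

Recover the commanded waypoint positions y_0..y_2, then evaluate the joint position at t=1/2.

y_0=-4 y_1=-5 y_2=0
S(1/2) = -589/128

y_0 = S_0(0) = a_0 = -4
y_1 = S_1(0) = a_1 = -5
y_2 = S_1(2) = 0
t_q=1/2 is in segment 0 (τ=1/2); S_0(τ)=-589/128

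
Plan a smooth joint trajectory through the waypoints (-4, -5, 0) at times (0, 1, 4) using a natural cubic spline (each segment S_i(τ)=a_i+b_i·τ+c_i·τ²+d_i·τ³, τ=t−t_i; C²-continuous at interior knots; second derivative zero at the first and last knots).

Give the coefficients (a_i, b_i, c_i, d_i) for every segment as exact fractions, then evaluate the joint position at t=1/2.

  seg 0: a=-4 b=-4/3 c=0 d=1/3
  seg 1: a=-5 b=-1/3 c=1 d=-1/9
S(1/2) = -37/8

Δ: Δ0=-1, Δ1=5/3
row 1: diag=8, rhs=16; c'=3/8, d'=2
back: M1=2
M: M0=0, M1=2, M2=0
seg 0: a=-4, c=M0/2=0, d=(M1−M0)/(6·1)=1/3, b=Δ0−h0·(2M0+M1)/6=-4/3
seg 1: a=-5, c=M1/2=1, d=(M2−M1)/(6·3)=-1/9, b=Δ1−h1·(2M1+M2)/6=-1/3
t_q=1/2 → seg 0, τ=1/2; S=-4+-4/3·τ+0·τ²+1/3·τ³=-37/8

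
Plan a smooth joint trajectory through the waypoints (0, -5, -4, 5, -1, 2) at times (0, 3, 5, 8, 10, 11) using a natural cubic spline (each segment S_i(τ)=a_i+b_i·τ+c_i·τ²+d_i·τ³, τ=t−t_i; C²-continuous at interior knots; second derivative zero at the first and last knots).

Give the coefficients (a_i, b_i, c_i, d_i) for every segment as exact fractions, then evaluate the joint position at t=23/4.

Δ: Δ0=-5/3, Δ1=1/2, Δ2=3, Δ3=-3, Δ4=3
row 1: diag=10, rhs=13; c'=1/5, d'=13/10
row 2: denom=10−2·1/5=48/5; d'=(15−2·13/10)/(48/5)=31/24
row 3: denom=10−3·5/16=145/16; d'=(-36−3·31/24)/(145/16)=-22/5
row 4: denom=6−2·32/145=806/145; d'=(36−2·-22/5)/(806/145)=3248/403
back: M4=3248/403
back: M3=-22/5−32/145·3248/403=-2490/403
back: M2=31/24−5/16·-2490/403=3896/1209
back: M1=13/10−1/5·3896/1209=1585/2418
M: M0=0, M1=1585/2418, M2=3896/1209, M3=-2490/403, M4=3248/403, M5=0
seg 0: a=0, c=M0/2=0, d=(M1−M0)/(6·3)=1585/43524, b=Δ0−h0·(2M0+M1)/6=-3215/1612
seg 1: a=-5, c=M1/2=1585/4836, d=(M2−M1)/(6·2)=2069/9672, b=Δ1−h1·(2M1+M2)/6=-815/806
seg 2: a=-4, c=M2/2=1948/1209, d=(M3−M2)/(6·3)=-5683/10881, b=Δ2−h2·(2M2+M3)/6=3466/1209
seg 3: a=5, c=M3/2=-1245/403, d=(M4−M3)/(6·2)=2869/2418, b=Δ3−h3·(2M3+M4)/6=-1895/1209
seg 4: a=-1, c=M4/2=1624/403, d=(M5−M4)/(6·1)=-1624/1209, b=Δ4−h4·(2M4+M5)/6=379/1209
t_q=23/4 → seg 2, τ=3/4; S=-4+3466/1209·τ+1948/1209·τ²+-5683/10881·τ³=-30019/25792

  seg 0: a=0 b=-3215/1612 c=0 d=1585/43524
  seg 1: a=-5 b=-815/806 c=1585/4836 d=2069/9672
  seg 2: a=-4 b=3466/1209 c=1948/1209 d=-5683/10881
  seg 3: a=5 b=-1895/1209 c=-1245/403 d=2869/2418
  seg 4: a=-1 b=379/1209 c=1624/403 d=-1624/1209
S(23/4) = -30019/25792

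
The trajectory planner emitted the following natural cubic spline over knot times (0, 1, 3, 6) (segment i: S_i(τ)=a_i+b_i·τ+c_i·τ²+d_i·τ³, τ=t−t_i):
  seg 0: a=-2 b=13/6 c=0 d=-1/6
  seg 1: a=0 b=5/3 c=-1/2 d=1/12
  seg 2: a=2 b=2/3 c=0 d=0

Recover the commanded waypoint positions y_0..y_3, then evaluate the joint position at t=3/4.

y_0 = S_0(0) = a_0 = -2
y_1 = S_1(0) = a_1 = 0
y_2 = S_2(0) = a_2 = 2
y_3 = S_2(3) = 4
t_q=3/4 is in segment 0 (τ=3/4); S_0(τ)=-57/128

y_0=-2 y_1=0 y_2=2 y_3=4
S(3/4) = -57/128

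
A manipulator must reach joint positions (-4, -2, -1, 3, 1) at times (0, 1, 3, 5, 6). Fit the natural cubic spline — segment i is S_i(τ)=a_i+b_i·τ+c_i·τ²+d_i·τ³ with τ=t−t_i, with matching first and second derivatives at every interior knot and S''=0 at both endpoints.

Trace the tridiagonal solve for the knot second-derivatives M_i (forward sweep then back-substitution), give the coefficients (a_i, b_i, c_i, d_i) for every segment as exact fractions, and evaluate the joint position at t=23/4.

Δ: Δ0=2, Δ1=1/2, Δ2=2, Δ3=-2
row 1: diag=6, rhs=-9; c'=1/3, d'=-3/2
row 2: denom=8−2·1/3=22/3; d'=(9−2·-3/2)/(22/3)=18/11
row 3: denom=6−2·3/11=60/11; d'=(-24−2·18/11)/(60/11)=-5
back: M3=-5
back: M2=18/11−3/11·-5=3
back: M1=-3/2−1/3·3=-5/2
M: M0=0, M1=-5/2, M2=3, M3=-5, M4=0
seg 0: a=-4, c=M0/2=0, d=(M1−M0)/(6·1)=-5/12, b=Δ0−h0·(2M0+M1)/6=29/12
seg 1: a=-2, c=M1/2=-5/4, d=(M2−M1)/(6·2)=11/24, b=Δ1−h1·(2M1+M2)/6=7/6
seg 2: a=-1, c=M2/2=3/2, d=(M3−M2)/(6·2)=-2/3, b=Δ2−h2·(2M2+M3)/6=5/3
seg 3: a=3, c=M3/2=-5/2, d=(M4−M3)/(6·1)=5/6, b=Δ3−h3·(2M3+M4)/6=-1/3
t_q=23/4 → seg 3, τ=3/4; S=3+-1/3·τ+-5/2·τ²+5/6·τ³=217/128

  seg 0: a=-4 b=29/12 c=0 d=-5/12
  seg 1: a=-2 b=7/6 c=-5/4 d=11/24
  seg 2: a=-1 b=5/3 c=3/2 d=-2/3
  seg 3: a=3 b=-1/3 c=-5/2 d=5/6
S(23/4) = 217/128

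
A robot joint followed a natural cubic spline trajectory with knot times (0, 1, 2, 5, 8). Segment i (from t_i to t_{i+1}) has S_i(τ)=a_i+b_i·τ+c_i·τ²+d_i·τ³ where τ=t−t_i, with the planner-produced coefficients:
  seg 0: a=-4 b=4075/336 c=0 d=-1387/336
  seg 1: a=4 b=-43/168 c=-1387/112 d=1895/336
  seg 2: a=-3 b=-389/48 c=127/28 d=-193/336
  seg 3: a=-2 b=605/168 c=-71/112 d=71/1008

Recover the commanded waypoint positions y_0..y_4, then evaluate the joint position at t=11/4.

y_0=-4 y_1=4 y_2=-3 y_3=-2 y_4=5
S(11/4) = -48521/7168

y_0 = S_0(0) = a_0 = -4
y_1 = S_1(0) = a_1 = 4
y_2 = S_2(0) = a_2 = -3
y_3 = S_3(0) = a_3 = -2
y_4 = S_3(3) = 5
t_q=11/4 is in segment 2 (τ=3/4); S_2(τ)=-48521/7168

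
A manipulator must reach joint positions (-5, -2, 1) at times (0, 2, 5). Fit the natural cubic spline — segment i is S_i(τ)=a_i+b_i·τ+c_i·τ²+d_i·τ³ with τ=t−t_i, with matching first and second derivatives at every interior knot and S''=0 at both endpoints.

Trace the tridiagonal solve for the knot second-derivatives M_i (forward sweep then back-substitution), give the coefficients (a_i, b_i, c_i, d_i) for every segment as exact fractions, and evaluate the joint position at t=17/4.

Δ: Δ0=3/2, Δ1=1
row 1: diag=10, rhs=-3; c'=3/10, d'=-3/10
back: M1=-3/10
M: M0=0, M1=-3/10, M2=0
seg 0: a=-5, c=M0/2=0, d=(M1−M0)/(6·2)=-1/40, b=Δ0−h0·(2M0+M1)/6=8/5
seg 1: a=-2, c=M1/2=-3/20, d=(M2−M1)/(6·3)=1/60, b=Δ1−h1·(2M1+M2)/6=13/10
t_q=17/4 → seg 1, τ=9/4; S=-2+13/10·τ+-3/20·τ²+1/60·τ³=91/256

  seg 0: a=-5 b=8/5 c=0 d=-1/40
  seg 1: a=-2 b=13/10 c=-3/20 d=1/60
S(17/4) = 91/256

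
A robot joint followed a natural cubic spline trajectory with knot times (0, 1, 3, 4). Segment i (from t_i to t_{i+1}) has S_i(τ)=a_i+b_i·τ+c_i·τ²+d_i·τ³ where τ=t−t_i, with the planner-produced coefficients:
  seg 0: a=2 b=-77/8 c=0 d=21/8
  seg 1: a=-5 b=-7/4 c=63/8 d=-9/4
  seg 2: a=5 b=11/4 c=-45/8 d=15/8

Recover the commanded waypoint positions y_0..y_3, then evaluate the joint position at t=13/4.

y_0 = S_0(0) = a_0 = 2
y_1 = S_1(0) = a_1 = -5
y_2 = S_2(0) = a_2 = 5
y_3 = S_2(1) = 4
t_q=13/4 is in segment 2 (τ=1/4); S_2(τ)=2747/512

y_0=2 y_1=-5 y_2=5 y_3=4
S(13/4) = 2747/512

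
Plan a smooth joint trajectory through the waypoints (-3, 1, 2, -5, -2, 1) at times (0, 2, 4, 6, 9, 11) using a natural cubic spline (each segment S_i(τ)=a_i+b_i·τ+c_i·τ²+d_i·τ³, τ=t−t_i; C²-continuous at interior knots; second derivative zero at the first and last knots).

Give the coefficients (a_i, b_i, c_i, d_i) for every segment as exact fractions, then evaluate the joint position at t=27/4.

  seg 0: a=-3 b=527/257 c=0 d=-13/1028
  seg 1: a=1 b=488/257 c=-39/514 d=-641/2056
  seg 2: a=2 b=-1103/514 c=-2001/1028 d=1305/2056
  seg 3: a=-5 b=-595/257 c=957/514 d=-389/1542
  seg 4: a=-2 b=1051/514 c=-105/257 d=35/514
S(27/4) = -190649/32896

Δ: Δ0=2, Δ1=1/2, Δ2=-7/2, Δ3=1, Δ4=3/2
row 1: diag=8, rhs=-9; c'=1/4, d'=-9/8
row 2: denom=8−2·1/4=15/2; d'=(-24−2·-9/8)/(15/2)=-29/10
row 3: denom=10−2·4/15=142/15; d'=(27−2·-29/10)/(142/15)=246/71
row 4: denom=10−3·45/142=1285/142; d'=(3−3·246/71)/(1285/142)=-210/257
back: M4=-210/257
back: M3=246/71−45/142·-210/257=957/257
back: M2=-29/10−4/15·957/257=-2001/514
back: M1=-9/8−1/4·-2001/514=-39/257
M: M0=0, M1=-39/257, M2=-2001/514, M3=957/257, M4=-210/257, M5=0
seg 0: a=-3, c=M0/2=0, d=(M1−M0)/(6·2)=-13/1028, b=Δ0−h0·(2M0+M1)/6=527/257
seg 1: a=1, c=M1/2=-39/514, d=(M2−M1)/(6·2)=-641/2056, b=Δ1−h1·(2M1+M2)/6=488/257
seg 2: a=2, c=M2/2=-2001/1028, d=(M3−M2)/(6·2)=1305/2056, b=Δ2−h2·(2M2+M3)/6=-1103/514
seg 3: a=-5, c=M3/2=957/514, d=(M4−M3)/(6·3)=-389/1542, b=Δ3−h3·(2M3+M4)/6=-595/257
seg 4: a=-2, c=M4/2=-105/257, d=(M5−M4)/(6·2)=35/514, b=Δ4−h4·(2M4+M5)/6=1051/514
t_q=27/4 → seg 3, τ=3/4; S=-5+-595/257·τ+957/514·τ²+-389/1542·τ³=-190649/32896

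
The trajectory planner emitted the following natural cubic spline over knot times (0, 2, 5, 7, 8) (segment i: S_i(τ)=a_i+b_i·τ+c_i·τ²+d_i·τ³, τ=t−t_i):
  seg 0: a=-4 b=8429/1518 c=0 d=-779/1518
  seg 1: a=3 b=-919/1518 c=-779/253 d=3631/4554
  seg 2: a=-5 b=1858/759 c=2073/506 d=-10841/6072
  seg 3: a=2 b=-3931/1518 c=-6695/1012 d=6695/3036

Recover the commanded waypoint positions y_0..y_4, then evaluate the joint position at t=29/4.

y_0 = S_0(0) = a_0 = -4
y_1 = S_1(0) = a_1 = 3
y_2 = S_2(0) = a_2 = -5
y_3 = S_3(0) = a_3 = 2
y_4 = S_3(1) = -5
t_q=29/4 is in segment 3 (τ=1/4); S_3(τ)=63057/64768

y_0=-4 y_1=3 y_2=-5 y_3=2 y_4=-5
S(29/4) = 63057/64768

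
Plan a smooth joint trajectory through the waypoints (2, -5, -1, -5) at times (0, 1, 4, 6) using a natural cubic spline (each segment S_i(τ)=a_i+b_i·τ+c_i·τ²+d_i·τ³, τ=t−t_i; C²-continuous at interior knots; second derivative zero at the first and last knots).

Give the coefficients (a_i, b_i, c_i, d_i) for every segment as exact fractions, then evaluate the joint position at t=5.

Δ: Δ0=-7, Δ1=4/3, Δ2=-2
row 1: diag=8, rhs=50; c'=3/8, d'=25/4
row 2: denom=10−3·3/8=71/8; d'=(-20−3·25/4)/(71/8)=-310/71
back: M2=-310/71
back: M1=25/4−3/8·-310/71=560/71
M: M0=0, M1=560/71, M2=-310/71, M3=0
seg 0: a=2, c=M0/2=0, d=(M1−M0)/(6·1)=280/213, b=Δ0−h0·(2M0+M1)/6=-1771/213
seg 1: a=-5, c=M1/2=280/71, d=(M2−M1)/(6·3)=-145/213, b=Δ1−h1·(2M1+M2)/6=-931/213
seg 2: a=-1, c=M2/2=-155/71, d=(M3−M2)/(6·2)=155/426, b=Δ2−h2·(2M2+M3)/6=194/213
t_q=5 → seg 2, τ=1; S=-1+194/213·τ+-155/71·τ²+155/426·τ³=-271/142

  seg 0: a=2 b=-1771/213 c=0 d=280/213
  seg 1: a=-5 b=-931/213 c=280/71 d=-145/213
  seg 2: a=-1 b=194/213 c=-155/71 d=155/426
S(5) = -271/142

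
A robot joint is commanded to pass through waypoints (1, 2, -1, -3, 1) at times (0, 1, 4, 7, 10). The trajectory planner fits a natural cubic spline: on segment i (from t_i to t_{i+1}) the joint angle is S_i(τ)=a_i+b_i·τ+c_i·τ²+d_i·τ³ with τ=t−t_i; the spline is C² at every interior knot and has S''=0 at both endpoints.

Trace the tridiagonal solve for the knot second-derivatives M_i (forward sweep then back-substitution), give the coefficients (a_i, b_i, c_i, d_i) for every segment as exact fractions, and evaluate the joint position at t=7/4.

Δ: Δ0=1, Δ1=-1, Δ2=-2/3, Δ3=4/3
row 1: diag=8, rhs=-12; c'=3/8, d'=-3/2
row 2: denom=12−3·3/8=87/8; d'=(2−3·-3/2)/(87/8)=52/87
row 3: denom=12−3·8/29=324/29; d'=(12−3·52/87)/(324/29)=74/81
back: M3=74/81
back: M2=52/87−8/29·74/81=28/81
back: M1=-3/2−3/8·28/81=-44/27
M: M0=0, M1=-44/27, M2=28/81, M3=74/81, M4=0
seg 0: a=1, c=M0/2=0, d=(M1−M0)/(6·1)=-22/81, b=Δ0−h0·(2M0+M1)/6=103/81
seg 1: a=2, c=M1/2=-22/27, d=(M2−M1)/(6·3)=80/729, b=Δ1−h1·(2M1+M2)/6=37/81
seg 2: a=-1, c=M2/2=14/81, d=(M3−M2)/(6·3)=23/729, b=Δ2−h2·(2M2+M3)/6=-119/81
seg 3: a=-3, c=M3/2=37/81, d=(M4−M3)/(6·3)=-37/729, b=Δ3−h3·(2M3+M4)/6=34/81
t_q=7/4 → seg 1, τ=3/4; S=2+37/81·τ+-22/27·τ²+80/729·τ³=139/72

  seg 0: a=1 b=103/81 c=0 d=-22/81
  seg 1: a=2 b=37/81 c=-22/27 d=80/729
  seg 2: a=-1 b=-119/81 c=14/81 d=23/729
  seg 3: a=-3 b=34/81 c=37/81 d=-37/729
S(7/4) = 139/72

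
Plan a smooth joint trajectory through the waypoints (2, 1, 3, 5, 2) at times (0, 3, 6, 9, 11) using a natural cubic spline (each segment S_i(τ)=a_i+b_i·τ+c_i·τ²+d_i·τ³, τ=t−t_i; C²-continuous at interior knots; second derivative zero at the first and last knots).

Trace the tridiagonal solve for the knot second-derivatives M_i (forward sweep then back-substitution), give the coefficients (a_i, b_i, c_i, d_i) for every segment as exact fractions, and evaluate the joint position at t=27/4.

Δ: Δ0=-1/3, Δ1=2/3, Δ2=2/3, Δ3=-3/2
row 1: diag=12, rhs=6; c'=1/4, d'=1/2
row 2: denom=12−3·1/4=45/4; d'=(0−3·1/2)/(45/4)=-2/15
row 3: denom=10−3·4/15=46/5; d'=(-13−3·-2/15)/(46/5)=-63/46
back: M3=-63/46
back: M2=-2/15−4/15·-63/46=16/69
back: M1=1/2−1/4·16/69=61/138
M: M0=0, M1=61/138, M2=16/69, M3=-63/46, M4=0
seg 0: a=2, c=M0/2=0, d=(M1−M0)/(6·3)=61/2484, b=Δ0−h0·(2M0+M1)/6=-51/92
seg 1: a=1, c=M1/2=61/276, d=(M2−M1)/(6·3)=-29/2484, b=Δ1−h1·(2M1+M2)/6=5/46
seg 2: a=3, c=M2/2=8/69, d=(M3−M2)/(6·3)=-221/2484, b=Δ2−h2·(2M2+M3)/6=103/92
seg 3: a=5, c=M3/2=-63/92, d=(M4−M3)/(6·2)=21/184, b=Δ3−h3·(2M3+M4)/6=-27/46
t_q=27/4 → seg 2, τ=3/4; S=3+103/92·τ+8/69·τ²+-221/2484·τ³=22771/5888

  seg 0: a=2 b=-51/92 c=0 d=61/2484
  seg 1: a=1 b=5/46 c=61/276 d=-29/2484
  seg 2: a=3 b=103/92 c=8/69 d=-221/2484
  seg 3: a=5 b=-27/46 c=-63/92 d=21/184
S(27/4) = 22771/5888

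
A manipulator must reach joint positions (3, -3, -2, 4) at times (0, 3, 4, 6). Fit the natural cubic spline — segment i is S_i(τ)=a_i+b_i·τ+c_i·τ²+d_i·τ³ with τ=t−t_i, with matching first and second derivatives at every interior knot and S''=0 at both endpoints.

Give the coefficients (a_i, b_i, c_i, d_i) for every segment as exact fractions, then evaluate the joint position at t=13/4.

  seg 0: a=3 b=-142/47 c=0 d=16/141
  seg 1: a=-3 b=2/47 c=48/47 d=-3/47
  seg 2: a=-2 b=89/47 c=39/47 d=-13/94
S(13/4) = -8803/3008

Δ: Δ0=-2, Δ1=1, Δ2=3
row 1: diag=8, rhs=18; c'=1/8, d'=9/4
row 2: denom=6−1·1/8=47/8; d'=(12−1·9/4)/(47/8)=78/47
back: M2=78/47
back: M1=9/4−1/8·78/47=96/47
M: M0=0, M1=96/47, M2=78/47, M3=0
seg 0: a=3, c=M0/2=0, d=(M1−M0)/(6·3)=16/141, b=Δ0−h0·(2M0+M1)/6=-142/47
seg 1: a=-3, c=M1/2=48/47, d=(M2−M1)/(6·1)=-3/47, b=Δ1−h1·(2M1+M2)/6=2/47
seg 2: a=-2, c=M2/2=39/47, d=(M3−M2)/(6·2)=-13/94, b=Δ2−h2·(2M2+M3)/6=89/47
t_q=13/4 → seg 1, τ=1/4; S=-3+2/47·τ+48/47·τ²+-3/47·τ³=-8803/3008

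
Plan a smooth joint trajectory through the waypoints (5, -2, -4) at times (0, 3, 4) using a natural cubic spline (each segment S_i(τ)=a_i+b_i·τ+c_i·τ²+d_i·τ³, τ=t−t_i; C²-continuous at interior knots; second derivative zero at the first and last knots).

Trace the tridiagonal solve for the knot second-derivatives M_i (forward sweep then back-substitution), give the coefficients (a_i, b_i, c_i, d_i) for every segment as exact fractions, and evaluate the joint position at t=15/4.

  seg 0: a=5 b=-59/24 c=0 d=1/72
  seg 1: a=-2 b=-25/12 c=1/8 d=-1/24
S(15/4) = -1797/512

Δ: Δ0=-7/3, Δ1=-2
row 1: diag=8, rhs=2; c'=1/8, d'=1/4
back: M1=1/4
M: M0=0, M1=1/4, M2=0
seg 0: a=5, c=M0/2=0, d=(M1−M0)/(6·3)=1/72, b=Δ0−h0·(2M0+M1)/6=-59/24
seg 1: a=-2, c=M1/2=1/8, d=(M2−M1)/(6·1)=-1/24, b=Δ1−h1·(2M1+M2)/6=-25/12
t_q=15/4 → seg 1, τ=3/4; S=-2+-25/12·τ+1/8·τ²+-1/24·τ³=-1797/512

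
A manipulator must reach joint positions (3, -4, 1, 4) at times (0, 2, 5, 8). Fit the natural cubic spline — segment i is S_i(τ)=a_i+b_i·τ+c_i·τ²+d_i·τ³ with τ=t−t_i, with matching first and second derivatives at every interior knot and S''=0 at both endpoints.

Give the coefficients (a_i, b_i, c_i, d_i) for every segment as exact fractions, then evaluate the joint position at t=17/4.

Δ: Δ0=-7/2, Δ1=5/3, Δ2=1
row 1: diag=10, rhs=31; c'=3/10, d'=31/10
row 2: denom=12−3·3/10=111/10; d'=(-4−3·31/10)/(111/10)=-133/111
back: M2=-133/111
back: M1=31/10−3/10·-133/111=128/37
M: M0=0, M1=128/37, M2=-133/111, M3=0
seg 0: a=3, c=M0/2=0, d=(M1−M0)/(6·2)=32/111, b=Δ0−h0·(2M0+M1)/6=-1033/222
seg 1: a=-4, c=M1/2=64/37, d=(M2−M1)/(6·3)=-517/1998, b=Δ1−h1·(2M1+M2)/6=-265/222
seg 2: a=1, c=M2/2=-133/222, d=(M3−M2)/(6·3)=133/1998, b=Δ2−h2·(2M2+M3)/6=244/111
t_q=17/4 → seg 1, τ=9/4; S=-4+-265/222·τ+64/37·τ²+-517/1998·τ³=-4151/4736

  seg 0: a=3 b=-1033/222 c=0 d=32/111
  seg 1: a=-4 b=-265/222 c=64/37 d=-517/1998
  seg 2: a=1 b=244/111 c=-133/222 d=133/1998
S(17/4) = -4151/4736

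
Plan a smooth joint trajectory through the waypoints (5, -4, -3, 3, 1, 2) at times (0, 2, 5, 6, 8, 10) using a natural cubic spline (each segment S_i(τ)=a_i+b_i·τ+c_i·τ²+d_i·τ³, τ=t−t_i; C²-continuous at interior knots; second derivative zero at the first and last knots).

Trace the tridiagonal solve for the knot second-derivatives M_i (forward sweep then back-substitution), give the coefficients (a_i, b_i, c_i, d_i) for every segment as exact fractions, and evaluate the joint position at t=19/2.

Δ: Δ0=-9/2, Δ1=1/3, Δ2=6, Δ3=-1, Δ4=1/2
row 1: diag=10, rhs=29; c'=3/10, d'=29/10
row 2: denom=8−3·3/10=71/10; d'=(34−3·29/10)/(71/10)=253/71
row 3: denom=6−1·10/71=416/71; d'=(-42−1·253/71)/(416/71)=-3235/416
row 4: denom=8−2·71/208=761/104; d'=(9−2·-3235/416)/(761/104)=5107/1522
back: M4=5107/1522
back: M3=-3235/416−71/208·5107/1522=-13579/1522
back: M2=253/71−10/71·-13579/1522=3668/761
back: M1=29/10−3/10·3668/761=2213/1522
M: M0=0, M1=2213/1522, M2=3668/761, M3=-13579/1522, M4=5107/1522, M5=0
seg 0: a=5, c=M0/2=0, d=(M1−M0)/(6·2)=2213/18264, b=Δ0−h0·(2M0+M1)/6=-11380/2283
seg 1: a=-4, c=M1/2=2213/3044, d=(M2−M1)/(6·3)=5123/27396, b=Δ1−h1·(2M1+M2)/6=-16121/4566
seg 2: a=-3, c=M2/2=1834/761, d=(M3−M2)/(6·1)=-20915/9132, b=Δ2−h2·(2M2+M3)/6=53699/9132
seg 3: a=3, c=M3/2=-13579/3044, d=(M4−M3)/(6·2)=9343/9132, b=Δ3−h3·(2M3+M4)/6=17485/4566
seg 4: a=1, c=M4/2=5107/3044, d=(M5−M4)/(6·2)=-5107/18264, b=Δ4−h4·(2M4+M5)/6=-7931/4566
t_q=19/2 → seg 4, τ=3/2; S=1+-7931/4566·τ+5107/3044·τ²+-5107/18264·τ³=59697/48704

  seg 0: a=5 b=-11380/2283 c=0 d=2213/18264
  seg 1: a=-4 b=-16121/4566 c=2213/3044 d=5123/27396
  seg 2: a=-3 b=53699/9132 c=1834/761 d=-20915/9132
  seg 3: a=3 b=17485/4566 c=-13579/3044 d=9343/9132
  seg 4: a=1 b=-7931/4566 c=5107/3044 d=-5107/18264
S(19/2) = 59697/48704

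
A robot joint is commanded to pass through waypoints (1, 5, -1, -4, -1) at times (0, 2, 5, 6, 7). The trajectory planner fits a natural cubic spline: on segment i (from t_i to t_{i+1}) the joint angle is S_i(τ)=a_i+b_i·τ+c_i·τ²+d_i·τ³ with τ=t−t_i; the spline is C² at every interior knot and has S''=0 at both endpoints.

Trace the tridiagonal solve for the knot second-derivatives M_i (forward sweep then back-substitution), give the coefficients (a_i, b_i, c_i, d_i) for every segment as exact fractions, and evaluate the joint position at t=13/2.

Δ: Δ0=2, Δ1=-2, Δ2=-3, Δ3=3
row 1: diag=10, rhs=-24; c'=3/10, d'=-12/5
row 2: denom=8−3·3/10=71/10; d'=(-6−3·-12/5)/(71/10)=12/71
row 3: denom=4−1·10/71=274/71; d'=(36−1·12/71)/(274/71)=1272/137
back: M3=1272/137
back: M2=12/71−10/71·1272/137=-156/137
back: M1=-12/5−3/10·-156/137=-282/137
M: M0=0, M1=-282/137, M2=-156/137, M3=1272/137, M4=0
seg 0: a=1, c=M0/2=0, d=(M1−M0)/(6·2)=-47/274, b=Δ0−h0·(2M0+M1)/6=368/137
seg 1: a=5, c=M1/2=-141/137, d=(M2−M1)/(6·3)=7/137, b=Δ1−h1·(2M1+M2)/6=86/137
seg 2: a=-1, c=M2/2=-78/137, d=(M3−M2)/(6·1)=238/137, b=Δ2−h2·(2M2+M3)/6=-571/137
seg 3: a=-4, c=M3/2=636/137, d=(M4−M3)/(6·1)=-212/137, b=Δ3−h3·(2M3+M4)/6=-13/137
t_q=13/2 → seg 3, τ=1/2; S=-4+-13/137·τ+636/137·τ²+-212/137·τ³=-422/137

  seg 0: a=1 b=368/137 c=0 d=-47/274
  seg 1: a=5 b=86/137 c=-141/137 d=7/137
  seg 2: a=-1 b=-571/137 c=-78/137 d=238/137
  seg 3: a=-4 b=-13/137 c=636/137 d=-212/137
S(13/2) = -422/137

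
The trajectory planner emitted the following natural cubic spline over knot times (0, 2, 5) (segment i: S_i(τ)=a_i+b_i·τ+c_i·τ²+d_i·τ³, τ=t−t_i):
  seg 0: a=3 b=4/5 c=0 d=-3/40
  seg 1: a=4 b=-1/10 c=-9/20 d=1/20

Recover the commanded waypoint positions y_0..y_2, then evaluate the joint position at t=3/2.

y_0 = S_0(0) = a_0 = 3
y_1 = S_1(0) = a_1 = 4
y_2 = S_1(3) = 1
t_q=3/2 is in segment 0 (τ=3/2); S_0(τ)=1263/320

y_0=3 y_1=4 y_2=1
S(3/2) = 1263/320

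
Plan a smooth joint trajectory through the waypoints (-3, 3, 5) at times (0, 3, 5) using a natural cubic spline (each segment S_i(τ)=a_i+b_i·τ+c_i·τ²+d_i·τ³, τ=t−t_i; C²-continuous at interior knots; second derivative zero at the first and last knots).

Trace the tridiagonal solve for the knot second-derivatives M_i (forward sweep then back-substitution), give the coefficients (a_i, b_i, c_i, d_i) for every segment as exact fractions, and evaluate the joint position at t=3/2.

Δ: Δ0=2, Δ1=1
row 1: diag=10, rhs=-6; c'=1/5, d'=-3/5
back: M1=-3/5
M: M0=0, M1=-3/5, M2=0
seg 0: a=-3, c=M0/2=0, d=(M1−M0)/(6·3)=-1/30, b=Δ0−h0·(2M0+M1)/6=23/10
seg 1: a=3, c=M1/2=-3/10, d=(M2−M1)/(6·2)=1/20, b=Δ1−h1·(2M1+M2)/6=7/5
t_q=3/2 → seg 0, τ=3/2; S=-3+23/10·τ+0·τ²+-1/30·τ³=27/80

  seg 0: a=-3 b=23/10 c=0 d=-1/30
  seg 1: a=3 b=7/5 c=-3/10 d=1/20
S(3/2) = 27/80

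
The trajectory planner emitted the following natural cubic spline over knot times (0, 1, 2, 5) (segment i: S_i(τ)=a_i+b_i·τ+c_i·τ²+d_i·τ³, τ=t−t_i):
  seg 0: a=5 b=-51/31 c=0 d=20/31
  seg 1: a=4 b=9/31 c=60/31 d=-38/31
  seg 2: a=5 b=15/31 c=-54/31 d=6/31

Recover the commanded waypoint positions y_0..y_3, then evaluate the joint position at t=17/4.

y_0=5 y_1=4 y_2=5 y_3=-4
S(17/4) = -521/992

y_0 = S_0(0) = a_0 = 5
y_1 = S_1(0) = a_1 = 4
y_2 = S_2(0) = a_2 = 5
y_3 = S_2(3) = -4
t_q=17/4 is in segment 2 (τ=9/4); S_2(τ)=-521/992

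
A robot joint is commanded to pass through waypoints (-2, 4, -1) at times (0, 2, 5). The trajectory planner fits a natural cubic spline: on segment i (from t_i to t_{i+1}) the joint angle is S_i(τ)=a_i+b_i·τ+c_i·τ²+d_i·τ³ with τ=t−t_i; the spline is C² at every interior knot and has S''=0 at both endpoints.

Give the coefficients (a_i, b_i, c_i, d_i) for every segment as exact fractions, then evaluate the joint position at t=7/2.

  seg 0: a=-2 b=59/15 c=0 d=-7/30
  seg 1: a=4 b=17/15 c=-7/5 d=7/45
S(7/2) = 123/40

Δ: Δ0=3, Δ1=-5/3
row 1: diag=10, rhs=-28; c'=3/10, d'=-14/5
back: M1=-14/5
M: M0=0, M1=-14/5, M2=0
seg 0: a=-2, c=M0/2=0, d=(M1−M0)/(6·2)=-7/30, b=Δ0−h0·(2M0+M1)/6=59/15
seg 1: a=4, c=M1/2=-7/5, d=(M2−M1)/(6·3)=7/45, b=Δ1−h1·(2M1+M2)/6=17/15
t_q=7/2 → seg 1, τ=3/2; S=4+17/15·τ+-7/5·τ²+7/45·τ³=123/40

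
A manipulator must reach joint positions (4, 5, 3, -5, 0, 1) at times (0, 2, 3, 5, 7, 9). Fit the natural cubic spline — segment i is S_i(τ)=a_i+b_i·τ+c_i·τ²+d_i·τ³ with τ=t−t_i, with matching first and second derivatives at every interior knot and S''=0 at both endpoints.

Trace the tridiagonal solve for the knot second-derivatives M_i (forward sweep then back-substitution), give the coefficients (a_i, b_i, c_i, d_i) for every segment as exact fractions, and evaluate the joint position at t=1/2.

Δ: Δ0=1/2, Δ1=-2, Δ2=-4, Δ3=5/2, Δ4=1/2
row 1: diag=6, rhs=-15; c'=1/6, d'=-5/2
row 2: denom=6−1·1/6=35/6; d'=(-12−1·-5/2)/(35/6)=-57/35
row 3: denom=8−2·12/35=256/35; d'=(39−2·-57/35)/(256/35)=1479/256
row 4: denom=8−2·35/128=477/64; d'=(-12−2·1479/256)/(477/64)=-335/106
back: M4=-335/106
back: M3=1479/256−35/128·-335/106=352/53
back: M2=-57/35−12/35·352/53=-207/53
back: M1=-5/2−1/6·-207/53=-98/53
M: M0=0, M1=-98/53, M2=-207/53, M3=352/53, M4=-335/106, M5=0
seg 0: a=4, c=M0/2=0, d=(M1−M0)/(6·2)=-49/318, b=Δ0−h0·(2M0+M1)/6=355/318
seg 1: a=5, c=M1/2=-49/53, d=(M2−M1)/(6·1)=-109/318, b=Δ1−h1·(2M1+M2)/6=-233/318
seg 2: a=3, c=M2/2=-207/106, d=(M3−M2)/(6·2)=559/636, b=Δ2−h2·(2M2+M3)/6=-574/159
seg 3: a=-5, c=M3/2=176/53, d=(M4−M3)/(6·2)=-1039/1272, b=Δ3−h3·(2M3+M4)/6=-139/159
seg 4: a=0, c=M4/2=-335/212, d=(M5−M4)/(6·2)=335/1272, b=Δ4−h4·(2M4+M5)/6=829/318
t_q=1/2 → seg 0, τ=1/2; S=4+355/318·τ+0·τ²+-49/318·τ³=3849/848

  seg 0: a=4 b=355/318 c=0 d=-49/318
  seg 1: a=5 b=-233/318 c=-49/53 d=-109/318
  seg 2: a=3 b=-574/159 c=-207/106 d=559/636
  seg 3: a=-5 b=-139/159 c=176/53 d=-1039/1272
  seg 4: a=0 b=829/318 c=-335/212 d=335/1272
S(1/2) = 3849/848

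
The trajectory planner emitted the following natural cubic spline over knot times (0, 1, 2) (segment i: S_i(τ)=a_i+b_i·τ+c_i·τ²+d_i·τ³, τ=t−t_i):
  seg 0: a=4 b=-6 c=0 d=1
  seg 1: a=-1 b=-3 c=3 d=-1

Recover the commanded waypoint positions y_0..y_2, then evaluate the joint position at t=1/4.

y_0 = S_0(0) = a_0 = 4
y_1 = S_1(0) = a_1 = -1
y_2 = S_1(1) = -2
t_q=1/4 is in segment 0 (τ=1/4); S_0(τ)=161/64

y_0=4 y_1=-1 y_2=-2
S(1/4) = 161/64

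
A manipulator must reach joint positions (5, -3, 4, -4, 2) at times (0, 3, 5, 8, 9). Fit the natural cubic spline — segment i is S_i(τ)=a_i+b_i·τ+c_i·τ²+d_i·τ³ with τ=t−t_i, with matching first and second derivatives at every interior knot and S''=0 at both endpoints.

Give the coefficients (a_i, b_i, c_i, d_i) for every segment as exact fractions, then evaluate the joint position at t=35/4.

  seg 0: a=5 b=-7147/1356 c=0 d=1177/4068
  seg 1: a=-3 b=1723/678 c=1177/452 d=-2881/2712
  seg 2: a=4 b=71/339 c=-426/113 d=953/1017
  seg 3: a=-4 b=980/339 c=527/113 d=-527/339
S(35/4) = 981/7232

Δ: Δ0=-8/3, Δ1=7/2, Δ2=-8/3, Δ3=6
row 1: diag=10, rhs=37; c'=1/5, d'=37/10
row 2: denom=10−2·1/5=48/5; d'=(-37−2·37/10)/(48/5)=-37/8
row 3: denom=8−3·5/16=113/16; d'=(52−3·-37/8)/(113/16)=1054/113
back: M3=1054/113
back: M2=-37/8−5/16·1054/113=-852/113
back: M1=37/10−1/5·-852/113=1177/226
M: M0=0, M1=1177/226, M2=-852/113, M3=1054/113, M4=0
seg 0: a=5, c=M0/2=0, d=(M1−M0)/(6·3)=1177/4068, b=Δ0−h0·(2M0+M1)/6=-7147/1356
seg 1: a=-3, c=M1/2=1177/452, d=(M2−M1)/(6·2)=-2881/2712, b=Δ1−h1·(2M1+M2)/6=1723/678
seg 2: a=4, c=M2/2=-426/113, d=(M3−M2)/(6·3)=953/1017, b=Δ2−h2·(2M2+M3)/6=71/339
seg 3: a=-4, c=M3/2=527/113, d=(M4−M3)/(6·1)=-527/339, b=Δ3−h3·(2M3+M4)/6=980/339
t_q=35/4 → seg 3, τ=3/4; S=-4+980/339·τ+527/113·τ²+-527/339·τ³=981/7232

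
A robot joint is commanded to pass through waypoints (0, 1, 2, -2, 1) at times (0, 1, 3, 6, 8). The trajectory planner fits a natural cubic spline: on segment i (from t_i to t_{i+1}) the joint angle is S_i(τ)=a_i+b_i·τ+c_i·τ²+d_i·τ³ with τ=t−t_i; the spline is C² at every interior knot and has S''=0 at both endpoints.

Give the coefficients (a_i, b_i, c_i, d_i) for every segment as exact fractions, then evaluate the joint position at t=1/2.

  seg 0: a=0 b=2987/3036 c=0 d=49/3036
  seg 1: a=1 b=1567/1518 c=49/1012 d=-955/6072
  seg 2: a=2 b=-502/759 c=-453/506 d=1019/4554
  seg 3: a=-2 b=13/1518 c=283/253 d=-283/1518
S(1/2) = 3999/8096

Δ: Δ0=1, Δ1=1/2, Δ2=-4/3, Δ3=3/2
row 1: diag=6, rhs=-3; c'=1/3, d'=-1/2
row 2: denom=10−2·1/3=28/3; d'=(-11−2·-1/2)/(28/3)=-15/14
row 3: denom=10−3·9/28=253/28; d'=(17−3·-15/14)/(253/28)=566/253
back: M3=566/253
back: M2=-15/14−9/28·566/253=-453/253
back: M1=-1/2−1/3·-453/253=49/506
M: M0=0, M1=49/506, M2=-453/253, M3=566/253, M4=0
seg 0: a=0, c=M0/2=0, d=(M1−M0)/(6·1)=49/3036, b=Δ0−h0·(2M0+M1)/6=2987/3036
seg 1: a=1, c=M1/2=49/1012, d=(M2−M1)/(6·2)=-955/6072, b=Δ1−h1·(2M1+M2)/6=1567/1518
seg 2: a=2, c=M2/2=-453/506, d=(M3−M2)/(6·3)=1019/4554, b=Δ2−h2·(2M2+M3)/6=-502/759
seg 3: a=-2, c=M3/2=283/253, d=(M4−M3)/(6·2)=-283/1518, b=Δ3−h3·(2M3+M4)/6=13/1518
t_q=1/2 → seg 0, τ=1/2; S=0+2987/3036·τ+0·τ²+49/3036·τ³=3999/8096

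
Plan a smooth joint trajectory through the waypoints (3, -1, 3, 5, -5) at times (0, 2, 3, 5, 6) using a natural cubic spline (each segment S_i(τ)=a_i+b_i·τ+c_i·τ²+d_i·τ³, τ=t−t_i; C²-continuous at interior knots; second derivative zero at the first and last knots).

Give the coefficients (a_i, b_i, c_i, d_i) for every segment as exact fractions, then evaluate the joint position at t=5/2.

Δ: Δ0=-2, Δ1=4, Δ2=1, Δ3=-10
row 1: diag=6, rhs=36; c'=1/6, d'=6
row 2: denom=6−1·1/6=35/6; d'=(-18−1·6)/(35/6)=-144/35
row 3: denom=6−2·12/35=186/35; d'=(-66−2·-144/35)/(186/35)=-337/31
back: M3=-337/31
back: M2=-144/35−12/35·-337/31=-12/31
back: M1=6−1/6·-12/31=188/31
M: M0=0, M1=188/31, M2=-12/31, M3=-337/31, M4=0
seg 0: a=3, c=M0/2=0, d=(M1−M0)/(6·2)=47/93, b=Δ0−h0·(2M0+M1)/6=-374/93
seg 1: a=-1, c=M1/2=94/31, d=(M2−M1)/(6·1)=-100/93, b=Δ1−h1·(2M1+M2)/6=190/93
seg 2: a=3, c=M2/2=-6/31, d=(M3−M2)/(6·2)=-325/372, b=Δ2−h2·(2M2+M3)/6=454/93
seg 3: a=5, c=M3/2=-337/62, d=(M4−M3)/(6·1)=337/186, b=Δ3−h3·(2M3+M4)/6=-593/93
t_q=5/2 → seg 1, τ=1/2; S=-1+190/93·τ+94/31·τ²+-100/93·τ³=20/31

  seg 0: a=3 b=-374/93 c=0 d=47/93
  seg 1: a=-1 b=190/93 c=94/31 d=-100/93
  seg 2: a=3 b=454/93 c=-6/31 d=-325/372
  seg 3: a=5 b=-593/93 c=-337/62 d=337/186
S(5/2) = 20/31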